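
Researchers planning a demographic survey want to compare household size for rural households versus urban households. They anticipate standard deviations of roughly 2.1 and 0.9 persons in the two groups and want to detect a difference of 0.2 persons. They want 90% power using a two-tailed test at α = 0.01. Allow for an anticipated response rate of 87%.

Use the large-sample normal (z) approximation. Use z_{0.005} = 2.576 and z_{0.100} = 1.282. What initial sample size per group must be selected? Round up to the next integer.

n = (z_{α/2} + z_β)² · (σ₁² + σ₂²) / δ²
  = (2.576 + 1.282)² · (2.1² + 0.9² = 5.22) / 0.2²
  = 14.8842 · 5.22 / 0.04
  = 1942.38
Adjust for 87% response: 1942.38 / 0.87 = 2232.62.
Round up → n = 2233 per group.

n = 2233 per group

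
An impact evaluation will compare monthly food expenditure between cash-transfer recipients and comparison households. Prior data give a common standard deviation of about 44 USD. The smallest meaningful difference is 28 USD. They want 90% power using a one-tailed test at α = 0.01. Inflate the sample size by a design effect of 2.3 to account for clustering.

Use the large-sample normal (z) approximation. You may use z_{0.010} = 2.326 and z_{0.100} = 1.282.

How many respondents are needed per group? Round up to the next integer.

n = 148 per group

n = (z_α + z_β)² · (σ₁² + σ₂²) / δ²
  = (2.326 + 1.282)² · (2·44² = 3872) / 28²
  = 13.0177 · 3872 / 784
  = 64.29
Design effect: 2.3 × 64.29 = 147.87.
Round up → n = 148 per group.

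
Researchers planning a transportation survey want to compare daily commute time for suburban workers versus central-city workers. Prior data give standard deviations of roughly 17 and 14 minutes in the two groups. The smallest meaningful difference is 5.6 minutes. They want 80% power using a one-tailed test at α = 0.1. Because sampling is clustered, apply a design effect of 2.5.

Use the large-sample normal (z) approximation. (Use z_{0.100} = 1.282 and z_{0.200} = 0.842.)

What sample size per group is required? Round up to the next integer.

n = (z_α + z_β)² · (σ₁² + σ₂²) / δ²
  = (1.282 + 0.842)² · (17² + 14² = 485) / 5.6²
  = 4.5114 · 485 / 31.36
  = 69.77
Design effect: 2.5 × 69.77 = 174.43.
Round up → n = 175 per group.

n = 175 per group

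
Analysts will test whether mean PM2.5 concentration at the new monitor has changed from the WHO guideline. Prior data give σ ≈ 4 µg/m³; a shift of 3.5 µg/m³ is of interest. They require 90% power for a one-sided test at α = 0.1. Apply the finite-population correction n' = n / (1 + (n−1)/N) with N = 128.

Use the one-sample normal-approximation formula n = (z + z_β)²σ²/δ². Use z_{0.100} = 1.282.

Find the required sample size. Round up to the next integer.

n = (z_α + z_β)² · σ² / δ²
  = (1.282 + 1.282)² · 4² / 3.5²
  = 6.5741 · 16 / 12.25
  = 8.59
Finite-population correction (N = 128): 8.59 / (1 + (8.59 − 1)/128) = 8.11.
Round up → n = 9.

n = 9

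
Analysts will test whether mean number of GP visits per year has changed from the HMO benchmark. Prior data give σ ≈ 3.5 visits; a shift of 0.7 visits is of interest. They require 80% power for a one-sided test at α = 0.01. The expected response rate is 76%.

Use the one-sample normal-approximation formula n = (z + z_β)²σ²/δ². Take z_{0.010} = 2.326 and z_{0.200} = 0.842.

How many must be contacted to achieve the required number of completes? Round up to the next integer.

n = 331

n = (z_α + z_β)² · σ² / δ²
  = (2.326 + 0.842)² · 3.5² / 0.7²
  = 10.0362 · 12.25 / 0.49
  = 250.91
Adjust for 76% response: 250.91 / 0.76 = 330.14.
Round up → n = 331.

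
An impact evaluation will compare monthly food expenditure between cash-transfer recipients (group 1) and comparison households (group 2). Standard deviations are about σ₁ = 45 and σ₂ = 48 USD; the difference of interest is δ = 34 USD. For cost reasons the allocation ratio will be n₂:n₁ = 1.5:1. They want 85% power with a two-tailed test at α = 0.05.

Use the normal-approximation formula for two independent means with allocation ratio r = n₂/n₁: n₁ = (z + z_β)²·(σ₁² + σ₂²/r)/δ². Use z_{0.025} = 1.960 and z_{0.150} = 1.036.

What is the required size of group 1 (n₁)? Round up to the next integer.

n₁ = (z_{α/2} + z_β)² · (σ₁² + σ₂²/r) / δ²
   = (1.960 + 1.036)² · (45² + 48²/1.5) / 34²
   = 8.9760 · (2025 + 1536) / 1156
   = 8.9760 · 3561 / 1156
   = 27.65
Round up → n₁ = 28; n₂ = r·n₁ = 1.5 × 28 = 42.

n₁ = 28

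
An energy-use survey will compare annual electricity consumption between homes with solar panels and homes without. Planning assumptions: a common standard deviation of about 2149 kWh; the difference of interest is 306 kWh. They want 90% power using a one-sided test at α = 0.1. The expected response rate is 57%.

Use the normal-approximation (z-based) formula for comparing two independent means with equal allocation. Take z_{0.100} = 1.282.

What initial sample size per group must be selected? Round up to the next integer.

n = (z_α + z_β)² · (σ₁² + σ₂²) / δ²
  = (1.282 + 1.282)² · (2·2149² = 9236402) / 306²
  = 6.5741 · 9236402 / 93636
  = 648.48
Adjust for 57% response: 648.48 / 0.57 = 1137.68.
Round up → n = 1138 per group.

n = 1138 per group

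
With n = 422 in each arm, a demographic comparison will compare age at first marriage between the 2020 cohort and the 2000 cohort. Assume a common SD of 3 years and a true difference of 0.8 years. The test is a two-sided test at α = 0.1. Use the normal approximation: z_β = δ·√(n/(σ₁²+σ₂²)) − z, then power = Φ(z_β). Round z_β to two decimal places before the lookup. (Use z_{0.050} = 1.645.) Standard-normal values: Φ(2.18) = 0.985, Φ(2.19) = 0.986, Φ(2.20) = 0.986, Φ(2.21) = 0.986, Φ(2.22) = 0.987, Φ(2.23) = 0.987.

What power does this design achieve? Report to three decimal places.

z_β = δ·√(n/(σ₁²+σ₂²)) − z_{α/2}
    = 0.8 · √(422/18) − 1.645
    = 0.8 · 4.84195 − 1.645
    = 3.8736 − 1.645 = 2.2286 → 2.23
Power = Φ(2.23) = 0.987.

Power ≈ 0.987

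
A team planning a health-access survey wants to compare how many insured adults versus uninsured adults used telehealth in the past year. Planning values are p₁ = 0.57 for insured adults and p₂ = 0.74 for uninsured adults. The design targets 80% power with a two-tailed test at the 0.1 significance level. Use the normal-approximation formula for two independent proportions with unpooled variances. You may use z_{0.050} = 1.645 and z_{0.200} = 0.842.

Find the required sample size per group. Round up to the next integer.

n = (z_{α/2} + z_β)² · [p₁(1−p₁) + p₂(1−p₂)] / (p₁ − p₂)²
  = (1.645 + 0.842)² · (0.57·0.43 + 0.74·0.26) / (-0.17)²
  = (2.487)² · (0.2451 + 0.1924) / 0.0289
  = 6.1852 · 0.4375 / 0.0289
  = 93.63
Round up → n = 94 per group.

n = 94 per group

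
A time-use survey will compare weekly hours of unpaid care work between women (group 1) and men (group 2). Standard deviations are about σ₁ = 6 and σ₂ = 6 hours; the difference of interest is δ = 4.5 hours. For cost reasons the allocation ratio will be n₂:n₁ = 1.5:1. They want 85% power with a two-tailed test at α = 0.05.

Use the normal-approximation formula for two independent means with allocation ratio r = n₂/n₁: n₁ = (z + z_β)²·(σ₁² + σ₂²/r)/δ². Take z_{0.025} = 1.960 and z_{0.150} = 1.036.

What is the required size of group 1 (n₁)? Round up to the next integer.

n₁ = (z_{α/2} + z_β)² · (σ₁² + σ₂²/r) / δ²
   = (1.960 + 1.036)² · (6² + 6²/1.5) / 4.5²
   = 8.9760 · (36 + 24) / 20.25
   = 8.9760 · 60 / 20.25
   = 26.60
Round up → n₁ = 27; n₂ = r·n₁ = 1.5 × 27 = 41.

n₁ = 27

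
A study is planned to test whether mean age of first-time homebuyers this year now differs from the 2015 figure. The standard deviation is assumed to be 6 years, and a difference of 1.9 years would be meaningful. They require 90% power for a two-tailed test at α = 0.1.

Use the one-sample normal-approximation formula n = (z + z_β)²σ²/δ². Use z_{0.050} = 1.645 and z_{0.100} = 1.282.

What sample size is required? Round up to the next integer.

n = 86

n = (z_{α/2} + z_β)² · σ² / δ²
  = (1.645 + 1.282)² · 6² / 1.9²
  = 8.5673 · 36 / 3.61
  = 85.44
Round up → n = 86.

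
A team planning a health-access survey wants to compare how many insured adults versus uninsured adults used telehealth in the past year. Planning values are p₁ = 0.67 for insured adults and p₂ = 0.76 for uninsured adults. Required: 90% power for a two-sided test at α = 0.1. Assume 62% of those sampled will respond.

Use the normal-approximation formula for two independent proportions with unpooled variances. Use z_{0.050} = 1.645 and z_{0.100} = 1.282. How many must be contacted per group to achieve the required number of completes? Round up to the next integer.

n = (z_{α/2} + z_β)² · [p₁(1−p₁) + p₂(1−p₂)] / (p₁ − p₂)²
  = (1.645 + 1.282)² · (0.67·0.33 + 0.76·0.24) / (-0.09)²
  = (2.927)² · (0.2211 + 0.1824) / 0.0081
  = 8.5673 · 0.4035 / 0.0081
  = 426.78
Adjust for 62% response: 426.78 / 0.62 = 688.35.
Round up → n = 689 per group.

n = 689 per group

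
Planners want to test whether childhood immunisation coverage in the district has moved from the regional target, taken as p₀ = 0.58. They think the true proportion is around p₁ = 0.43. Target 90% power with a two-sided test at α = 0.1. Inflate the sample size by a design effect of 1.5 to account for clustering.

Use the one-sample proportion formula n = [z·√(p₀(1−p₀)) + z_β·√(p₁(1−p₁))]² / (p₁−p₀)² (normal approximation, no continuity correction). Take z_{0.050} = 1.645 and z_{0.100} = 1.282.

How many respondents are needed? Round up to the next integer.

n = [z_{α/2}·√(p₀q₀) + z_β·√(p₁q₁)]² / (p₁ − p₀)²
  = [1.645·√(0.58·0.42) + 1.282·√(0.43·0.57)]² / (-0.15)²
  = [1.645·0.4936 + 1.282·0.4951]² / 0.0225
  = [1.4466]² / 0.0225
  = 93.01
Design effect: 1.5 × 93.01 = 139.51.
Round up → n = 140.

n = 140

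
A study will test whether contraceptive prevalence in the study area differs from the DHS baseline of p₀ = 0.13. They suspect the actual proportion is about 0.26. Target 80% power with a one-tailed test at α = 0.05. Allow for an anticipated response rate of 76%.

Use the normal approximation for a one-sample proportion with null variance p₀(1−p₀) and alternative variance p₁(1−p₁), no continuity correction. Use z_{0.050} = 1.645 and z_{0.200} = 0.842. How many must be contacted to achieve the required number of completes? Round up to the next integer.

n = [z_α·√(p₀q₀) + z_β·√(p₁q₁)]² / (p₁ − p₀)²
  = [1.645·√(0.13·0.87) + 0.842·√(0.26·0.74)]² / (0.13)²
  = [1.645·0.3363 + 0.842·0.4386]² / 0.0169
  = [0.9225]² / 0.0169
  = 50.36
Adjust for 76% response: 50.36 / 0.76 = 66.26.
Round up → n = 67.

n = 67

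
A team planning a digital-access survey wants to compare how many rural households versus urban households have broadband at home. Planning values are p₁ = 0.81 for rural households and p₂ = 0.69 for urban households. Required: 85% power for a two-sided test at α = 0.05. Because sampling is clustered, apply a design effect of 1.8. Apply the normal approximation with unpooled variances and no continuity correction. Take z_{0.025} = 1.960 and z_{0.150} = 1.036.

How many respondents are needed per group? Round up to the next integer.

n = (z_{α/2} + z_β)² · [p₁(1−p₁) + p₂(1−p₂)] / (p₁ − p₂)²
  = (1.960 + 1.036)² · (0.81·0.19 + 0.69·0.31) / (0.12)²
  = (2.996)² · (0.1539 + 0.2139) / 0.0144
  = 8.9760 · 0.3678 / 0.0144
  = 229.26
Design effect: 1.8 × 229.26 = 412.67.
Round up → n = 413 per group.

n = 413 per group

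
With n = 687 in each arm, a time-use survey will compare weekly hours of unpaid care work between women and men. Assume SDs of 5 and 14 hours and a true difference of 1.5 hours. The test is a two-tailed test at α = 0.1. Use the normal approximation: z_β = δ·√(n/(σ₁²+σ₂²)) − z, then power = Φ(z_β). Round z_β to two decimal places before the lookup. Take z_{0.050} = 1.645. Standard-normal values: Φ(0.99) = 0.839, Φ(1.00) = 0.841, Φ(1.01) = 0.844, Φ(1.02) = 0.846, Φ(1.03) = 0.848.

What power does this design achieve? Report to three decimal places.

Power ≈ 0.841

z_β = δ·√(n/(σ₁²+σ₂²)) − z_{α/2}
    = 1.5 · √(687/221) − 1.645
    = 1.5 · 1.76312 − 1.645
    = 2.6447 − 1.645 = 0.9997 → 1.00
Power = Φ(1.00) = 0.841.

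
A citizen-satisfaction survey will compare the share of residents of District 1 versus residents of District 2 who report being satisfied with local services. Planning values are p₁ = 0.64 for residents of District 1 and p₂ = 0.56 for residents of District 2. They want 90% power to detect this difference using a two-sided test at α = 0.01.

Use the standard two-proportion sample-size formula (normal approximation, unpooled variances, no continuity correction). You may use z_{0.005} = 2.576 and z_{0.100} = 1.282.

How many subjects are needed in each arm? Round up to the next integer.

n = (z_{α/2} + z_β)² · [p₁(1−p₁) + p₂(1−p₂)] / (p₁ − p₂)²
  = (2.576 + 1.282)² · (0.64·0.36 + 0.56·0.44) / (0.08)²
  = (3.858)² · (0.2304 + 0.2464) / 0.0064
  = 14.8842 · 0.4768 / 0.0064
  = 1108.87
Round up → n = 1109 per group.

n = 1109 per group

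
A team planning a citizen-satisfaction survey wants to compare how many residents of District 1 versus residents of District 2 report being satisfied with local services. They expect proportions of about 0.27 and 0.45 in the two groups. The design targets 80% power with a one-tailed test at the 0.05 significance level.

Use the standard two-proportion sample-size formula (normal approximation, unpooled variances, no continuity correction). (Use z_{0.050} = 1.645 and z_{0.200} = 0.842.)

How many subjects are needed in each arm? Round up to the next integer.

n = 85 per group

n = (z_α + z_β)² · [p₁(1−p₁) + p₂(1−p₂)] / (p₁ − p₂)²
  = (1.645 + 0.842)² · (0.27·0.73 + 0.45·0.55) / (-0.18)²
  = (2.487)² · (0.1971 + 0.2475) / 0.0324
  = 6.1852 · 0.4446 / 0.0324
  = 84.87
Round up → n = 85 per group.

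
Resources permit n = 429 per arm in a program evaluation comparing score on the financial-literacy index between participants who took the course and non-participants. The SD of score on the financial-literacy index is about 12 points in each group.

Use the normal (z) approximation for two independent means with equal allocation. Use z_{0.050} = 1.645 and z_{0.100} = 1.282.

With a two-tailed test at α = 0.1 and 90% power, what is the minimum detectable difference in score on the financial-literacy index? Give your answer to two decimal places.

δ = (z_{α/2} + z_β) · √((σ₁²+σ₂²)/n)
  = (1.645 + 1.282) · √(288/429)
  = 2.927 · √0.67133
  = 2.927 · 0.8193
  = 2.3982

Minimum detectable difference ≈ 2.40 points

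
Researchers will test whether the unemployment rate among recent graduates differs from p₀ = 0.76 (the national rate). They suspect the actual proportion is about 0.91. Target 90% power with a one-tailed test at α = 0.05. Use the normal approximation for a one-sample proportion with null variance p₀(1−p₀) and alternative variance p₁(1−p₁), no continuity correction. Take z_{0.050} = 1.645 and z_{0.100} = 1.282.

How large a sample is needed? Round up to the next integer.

n = [z_α·√(p₀q₀) + z_β·√(p₁q₁)]² / (p₁ − p₀)²
  = [1.645·√(0.76·0.24) + 1.282·√(0.91·0.09)]² / (0.15)²
  = [1.645·0.4271 + 1.282·0.2862]² / 0.0225
  = [1.0694]² / 0.0225
  = 50.83
Round up → n = 51.

n = 51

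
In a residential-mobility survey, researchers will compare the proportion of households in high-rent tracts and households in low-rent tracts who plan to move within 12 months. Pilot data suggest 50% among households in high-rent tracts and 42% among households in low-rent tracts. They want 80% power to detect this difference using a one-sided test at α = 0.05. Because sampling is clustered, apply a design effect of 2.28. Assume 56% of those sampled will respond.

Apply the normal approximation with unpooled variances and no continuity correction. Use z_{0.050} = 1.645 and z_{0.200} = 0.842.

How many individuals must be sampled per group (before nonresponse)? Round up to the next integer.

n = (z_α + z_β)² · [p₁(1−p₁) + p₂(1−p₂)] / (p₁ − p₂)²
  = (1.645 + 0.842)² · (0.50·0.50 + 0.42·0.58) / (0.08)²
  = (2.487)² · (0.2500 + 0.2436) / 0.0064
  = 6.1852 · 0.4936 / 0.0064
  = 477.03
Design effect: 2.28 × 477.03 = 1087.63.
Adjust for 56% response: 1087.63 / 0.56 = 1942.20.
Round up → n = 1943 per group.

n = 1943 per group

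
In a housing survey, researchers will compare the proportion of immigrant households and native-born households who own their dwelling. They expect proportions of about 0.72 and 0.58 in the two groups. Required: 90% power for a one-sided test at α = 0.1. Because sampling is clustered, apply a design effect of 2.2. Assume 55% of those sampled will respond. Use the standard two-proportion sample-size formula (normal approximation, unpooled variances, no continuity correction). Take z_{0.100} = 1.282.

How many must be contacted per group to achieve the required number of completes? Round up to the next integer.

n = 598 per group

n = (z_α + z_β)² · [p₁(1−p₁) + p₂(1−p₂)] / (p₁ − p₂)²
  = (1.282 + 1.282)² · (0.72·0.28 + 0.58·0.42) / (0.14)²
  = (2.564)² · (0.2016 + 0.2436) / 0.0196
  = 6.5741 · 0.4452 / 0.0196
  = 149.33
Design effect: 2.2 × 149.33 = 328.52.
Adjust for 55% response: 328.52 / 0.55 = 597.30.
Round up → n = 598 per group.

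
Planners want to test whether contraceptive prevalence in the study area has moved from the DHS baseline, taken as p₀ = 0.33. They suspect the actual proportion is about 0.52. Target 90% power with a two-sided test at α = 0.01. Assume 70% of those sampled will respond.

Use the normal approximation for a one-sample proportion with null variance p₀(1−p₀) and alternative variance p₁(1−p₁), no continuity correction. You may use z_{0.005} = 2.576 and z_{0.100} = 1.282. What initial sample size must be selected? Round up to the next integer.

n = [z_{α/2}·√(p₀q₀) + z_β·√(p₁q₁)]² / (p₁ − p₀)²
  = [2.576·√(0.33·0.67) + 1.282·√(0.52·0.48)]² / (0.19)²
  = [2.576·0.4702 + 1.282·0.4996]² / 0.0361
  = [1.8518]² / 0.0361
  = 94.99
Adjust for 70% response: 94.99 / 0.70 = 135.69.
Round up → n = 136.

n = 136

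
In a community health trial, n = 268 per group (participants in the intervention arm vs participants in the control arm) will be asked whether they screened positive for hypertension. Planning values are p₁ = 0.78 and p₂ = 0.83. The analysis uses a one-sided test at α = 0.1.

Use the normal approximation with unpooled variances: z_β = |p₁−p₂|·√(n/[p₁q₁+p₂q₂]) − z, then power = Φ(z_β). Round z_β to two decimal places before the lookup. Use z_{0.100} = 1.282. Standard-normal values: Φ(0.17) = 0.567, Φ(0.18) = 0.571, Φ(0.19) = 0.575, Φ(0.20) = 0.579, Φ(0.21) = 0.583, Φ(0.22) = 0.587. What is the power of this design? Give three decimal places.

Power ≈ 0.571

z_β = |p₁−p₂|·√(n/[p₁q₁+p₂q₂]) − z_α
    = 0.05 · √(268/0.3127) − 1.282
    = 0.05 · 29.2754 − 1.282
    = 1.4638 − 1.282 = 0.1818 → 0.18
Power = Φ(0.18) = 0.571.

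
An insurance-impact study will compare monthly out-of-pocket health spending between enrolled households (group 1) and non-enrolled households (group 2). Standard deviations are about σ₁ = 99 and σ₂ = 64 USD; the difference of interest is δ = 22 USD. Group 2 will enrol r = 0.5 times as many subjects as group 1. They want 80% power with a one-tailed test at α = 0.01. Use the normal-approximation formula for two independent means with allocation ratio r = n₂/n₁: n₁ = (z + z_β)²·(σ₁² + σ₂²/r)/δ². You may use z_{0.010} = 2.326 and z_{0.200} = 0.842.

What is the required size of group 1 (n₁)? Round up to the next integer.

n₁ = 374

n₁ = (z_α + z_β)² · (σ₁² + σ₂²/r) / δ²
   = (2.326 + 0.842)² · (99² + 64²/0.5) / 22²
   = 10.0362 · (9801 + 8192) / 484
   = 10.0362 · 17993 / 484
   = 373.10
Round up → n₁ = 374; n₂ = r·n₁ = 0.5 × 374 = 187.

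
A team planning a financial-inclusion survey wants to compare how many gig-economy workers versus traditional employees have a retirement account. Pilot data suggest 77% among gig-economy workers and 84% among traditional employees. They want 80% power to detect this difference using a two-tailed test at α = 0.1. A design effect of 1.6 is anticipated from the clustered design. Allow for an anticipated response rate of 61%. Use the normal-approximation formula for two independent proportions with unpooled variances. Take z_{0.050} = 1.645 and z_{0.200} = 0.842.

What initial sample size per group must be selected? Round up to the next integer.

n = (z_{α/2} + z_β)² · [p₁(1−p₁) + p₂(1−p₂)] / (p₁ − p₂)²
  = (1.645 + 0.842)² · (0.77·0.23 + 0.84·0.16) / (-0.07)²
  = (2.487)² · (0.1771 + 0.1344) / 0.0049
  = 6.1852 · 0.3115 / 0.0049
  = 393.20
Design effect: 1.6 × 393.20 = 629.12.
Adjust for 61% response: 629.12 / 0.61 = 1031.34.
Round up → n = 1032 per group.

n = 1032 per group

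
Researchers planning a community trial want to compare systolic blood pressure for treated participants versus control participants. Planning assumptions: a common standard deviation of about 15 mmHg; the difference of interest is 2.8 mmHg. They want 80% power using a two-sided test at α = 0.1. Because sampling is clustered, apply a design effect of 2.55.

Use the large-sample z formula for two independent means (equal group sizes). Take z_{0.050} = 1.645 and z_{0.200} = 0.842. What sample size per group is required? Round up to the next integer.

n = (z_{α/2} + z_β)² · (σ₁² + σ₂²) / δ²
  = (1.645 + 0.842)² · (2·15² = 450) / 2.8²
  = 6.1852 · 450 / 7.84
  = 355.02
Design effect: 2.55 × 355.02 = 905.29.
Round up → n = 906 per group.

n = 906 per group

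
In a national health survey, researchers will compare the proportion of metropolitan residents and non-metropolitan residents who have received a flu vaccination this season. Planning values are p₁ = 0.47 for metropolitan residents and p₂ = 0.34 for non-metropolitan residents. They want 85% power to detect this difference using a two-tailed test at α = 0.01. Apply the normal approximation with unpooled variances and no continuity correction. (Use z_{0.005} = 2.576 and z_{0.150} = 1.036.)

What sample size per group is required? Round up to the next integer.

n = 366 per group

n = (z_{α/2} + z_β)² · [p₁(1−p₁) + p₂(1−p₂)] / (p₁ − p₂)²
  = (2.576 + 1.036)² · (0.47·0.53 + 0.34·0.66) / (0.13)²
  = (3.612)² · (0.2491 + 0.2244) / 0.0169
  = 13.0465 · 0.4735 / 0.0169
  = 365.53
Round up → n = 366 per group.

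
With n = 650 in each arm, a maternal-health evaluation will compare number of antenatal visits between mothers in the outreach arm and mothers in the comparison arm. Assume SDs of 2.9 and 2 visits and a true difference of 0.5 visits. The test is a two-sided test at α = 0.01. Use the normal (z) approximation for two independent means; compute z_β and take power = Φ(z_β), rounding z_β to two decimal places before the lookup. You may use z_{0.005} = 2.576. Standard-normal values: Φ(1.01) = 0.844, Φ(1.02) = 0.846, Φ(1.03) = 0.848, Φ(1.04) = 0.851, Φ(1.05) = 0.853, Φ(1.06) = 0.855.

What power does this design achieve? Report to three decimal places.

z_β = δ·√(n/(σ₁²+σ₂²)) − z_{α/2}
    = 0.5 · √(650/12.41) − 2.576
    = 0.5 · 7.23720 − 2.576
    = 3.6186 − 2.576 = 1.0426 → 1.04
Power = Φ(1.04) = 0.851.

Power ≈ 0.851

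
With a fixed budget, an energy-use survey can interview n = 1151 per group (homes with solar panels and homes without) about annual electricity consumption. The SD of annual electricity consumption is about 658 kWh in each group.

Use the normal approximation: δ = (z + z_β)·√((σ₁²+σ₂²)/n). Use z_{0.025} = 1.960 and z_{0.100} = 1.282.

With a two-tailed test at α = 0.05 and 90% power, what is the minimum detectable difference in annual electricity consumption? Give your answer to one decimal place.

Minimum detectable difference ≈ 88.9 kWh

δ = (z_{α/2} + z_β) · √((σ₁²+σ₂²)/n)
  = (1.960 + 1.282) · √(865928/1151)
  = 3.242 · √752.3267
  = 3.242 · 27.4286
  = 88.9234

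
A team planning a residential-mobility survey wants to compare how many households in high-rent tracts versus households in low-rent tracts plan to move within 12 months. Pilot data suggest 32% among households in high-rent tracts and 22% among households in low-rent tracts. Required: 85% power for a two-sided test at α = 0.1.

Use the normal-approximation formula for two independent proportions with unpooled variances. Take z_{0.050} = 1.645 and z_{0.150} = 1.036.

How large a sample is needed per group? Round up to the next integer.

n = 280 per group

n = (z_{α/2} + z_β)² · [p₁(1−p₁) + p₂(1−p₂)] / (p₁ − p₂)²
  = (1.645 + 1.036)² · (0.32·0.68 + 0.22·0.78) / (0.10)²
  = (2.681)² · (0.2176 + 0.1716) / 0.0100
  = 7.1878 · 0.3892 / 0.0100
  = 279.75
Round up → n = 280 per group.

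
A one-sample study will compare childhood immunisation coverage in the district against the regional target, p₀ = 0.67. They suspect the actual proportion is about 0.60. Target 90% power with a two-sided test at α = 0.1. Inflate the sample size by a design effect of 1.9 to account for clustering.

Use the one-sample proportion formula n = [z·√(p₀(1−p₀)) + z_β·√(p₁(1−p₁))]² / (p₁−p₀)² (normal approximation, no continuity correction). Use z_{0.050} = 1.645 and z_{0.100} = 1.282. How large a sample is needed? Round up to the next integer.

n = [z_{α/2}·√(p₀q₀) + z_β·√(p₁q₁)]² / (p₁ − p₀)²
  = [1.645·√(0.67·0.33) + 1.282·√(0.60·0.40)]² / (-0.07)²
  = [1.645·0.4702 + 1.282·0.4899]² / 0.0049
  = [1.4015]² / 0.0049
  = 400.89
Design effect: 1.9 × 400.89 = 761.68.
Round up → n = 762.

n = 762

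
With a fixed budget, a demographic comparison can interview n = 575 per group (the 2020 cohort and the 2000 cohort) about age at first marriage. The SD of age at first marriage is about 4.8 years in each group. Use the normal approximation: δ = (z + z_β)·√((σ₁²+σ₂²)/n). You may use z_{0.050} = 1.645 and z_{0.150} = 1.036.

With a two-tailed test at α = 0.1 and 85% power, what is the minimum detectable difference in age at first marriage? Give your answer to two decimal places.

δ = (z_{α/2} + z_β) · √((σ₁²+σ₂²)/n)
  = (1.645 + 1.036) · √(46.08/575)
  = 2.681 · √0.08014
  = 2.681 · 0.2831
  = 0.7590

Minimum detectable difference ≈ 0.76 years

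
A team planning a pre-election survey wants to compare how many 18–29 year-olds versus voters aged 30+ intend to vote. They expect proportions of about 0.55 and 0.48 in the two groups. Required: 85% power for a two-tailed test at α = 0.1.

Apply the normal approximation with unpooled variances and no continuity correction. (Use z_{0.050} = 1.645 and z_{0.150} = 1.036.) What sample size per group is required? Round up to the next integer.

n = (z_{α/2} + z_β)² · [p₁(1−p₁) + p₂(1−p₂)] / (p₁ − p₂)²
  = (1.645 + 1.036)² · (0.55·0.45 + 0.48·0.52) / (0.07)²
  = (2.681)² · (0.2475 + 0.2496) / 0.0049
  = 7.1878 · 0.4971 / 0.0049
  = 729.19
Round up → n = 730 per group.

n = 730 per group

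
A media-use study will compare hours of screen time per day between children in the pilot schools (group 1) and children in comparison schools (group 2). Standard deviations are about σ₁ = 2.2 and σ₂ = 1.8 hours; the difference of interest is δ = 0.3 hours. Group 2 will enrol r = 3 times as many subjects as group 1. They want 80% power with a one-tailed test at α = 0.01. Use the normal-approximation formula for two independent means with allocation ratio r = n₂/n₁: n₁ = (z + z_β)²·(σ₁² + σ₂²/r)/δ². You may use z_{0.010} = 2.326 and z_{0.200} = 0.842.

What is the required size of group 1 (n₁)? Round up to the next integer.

n₁ = (z_α + z_β)² · (σ₁² + σ₂²/r) / δ²
   = (2.326 + 0.842)² · (2.2² + 1.8²/3) / 0.3²
   = 10.0362 · (4.84 + 1.08) / 0.09
   = 10.0362 · 5.92 / 0.09
   = 660.16
Round up → n₁ = 661; n₂ = r·n₁ = 3 × 661 = 1983.

n₁ = 661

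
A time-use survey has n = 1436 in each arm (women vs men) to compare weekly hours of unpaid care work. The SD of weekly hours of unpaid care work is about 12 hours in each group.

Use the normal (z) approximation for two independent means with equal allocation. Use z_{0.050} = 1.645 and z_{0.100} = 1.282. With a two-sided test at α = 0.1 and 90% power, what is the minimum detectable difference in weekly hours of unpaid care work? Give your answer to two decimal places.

δ = (z_{α/2} + z_β) · √((σ₁²+σ₂²)/n)
  = (1.645 + 1.282) · √(288/1436)
  = 2.927 · √0.20056
  = 2.927 · 0.4478
  = 1.3108

Minimum detectable difference ≈ 1.31 hours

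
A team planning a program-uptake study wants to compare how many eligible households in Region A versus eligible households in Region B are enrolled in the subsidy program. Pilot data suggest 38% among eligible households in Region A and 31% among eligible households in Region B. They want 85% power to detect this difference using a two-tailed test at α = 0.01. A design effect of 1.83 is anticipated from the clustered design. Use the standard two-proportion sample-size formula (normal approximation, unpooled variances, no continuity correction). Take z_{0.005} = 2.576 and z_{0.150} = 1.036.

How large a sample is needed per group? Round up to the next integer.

n = (z_{α/2} + z_β)² · [p₁(1−p₁) + p₂(1−p₂)] / (p₁ − p₂)²
  = (2.576 + 1.036)² · (0.38·0.62 + 0.31·0.69) / (0.07)²
  = (3.612)² · (0.2356 + 0.2139) / 0.0049
  = 13.0465 · 0.4495 / 0.0049
  = 1196.82
Design effect: 1.83 × 1196.82 = 2190.18.
Round up → n = 2191 per group.

n = 2191 per group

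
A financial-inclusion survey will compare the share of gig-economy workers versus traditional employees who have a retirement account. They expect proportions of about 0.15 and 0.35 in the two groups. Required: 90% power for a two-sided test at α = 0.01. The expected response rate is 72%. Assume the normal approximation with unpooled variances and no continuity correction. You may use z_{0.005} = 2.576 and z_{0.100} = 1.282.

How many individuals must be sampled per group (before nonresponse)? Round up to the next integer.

n = 184 per group

n = (z_{α/2} + z_β)² · [p₁(1−p₁) + p₂(1−p₂)] / (p₁ − p₂)²
  = (2.576 + 1.282)² · (0.15·0.85 + 0.35·0.65) / (-0.20)²
  = (3.858)² · (0.1275 + 0.2275) / 0.0400
  = 14.8842 · 0.3550 / 0.0400
  = 132.10
Adjust for 72% response: 132.10 / 0.72 = 183.47.
Round up → n = 184 per group.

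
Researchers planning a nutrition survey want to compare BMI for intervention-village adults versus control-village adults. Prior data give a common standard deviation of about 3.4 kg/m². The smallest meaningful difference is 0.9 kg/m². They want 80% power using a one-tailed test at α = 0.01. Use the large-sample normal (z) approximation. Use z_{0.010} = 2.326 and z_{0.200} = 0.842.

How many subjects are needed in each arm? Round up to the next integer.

n = 287 per group

n = (z_α + z_β)² · (σ₁² + σ₂²) / δ²
  = (2.326 + 0.842)² · (2·3.4² = 23.12) / 0.9²
  = 10.0362 · 23.12 / 0.81
  = 286.47
Round up → n = 287 per group.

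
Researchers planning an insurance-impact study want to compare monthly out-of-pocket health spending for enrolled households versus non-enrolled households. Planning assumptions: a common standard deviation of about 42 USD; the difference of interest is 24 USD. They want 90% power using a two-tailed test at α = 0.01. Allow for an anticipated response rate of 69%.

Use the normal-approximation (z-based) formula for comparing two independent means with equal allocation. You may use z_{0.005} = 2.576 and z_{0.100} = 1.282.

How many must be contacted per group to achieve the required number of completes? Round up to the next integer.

n = (z_{α/2} + z_β)² · (σ₁² + σ₂²) / δ²
  = (2.576 + 1.282)² · (2·42² = 3528) / 24²
  = 14.8842 · 3528 / 576
  = 91.17
Adjust for 69% response: 91.17 / 0.69 = 132.12.
Round up → n = 133 per group.

n = 133 per group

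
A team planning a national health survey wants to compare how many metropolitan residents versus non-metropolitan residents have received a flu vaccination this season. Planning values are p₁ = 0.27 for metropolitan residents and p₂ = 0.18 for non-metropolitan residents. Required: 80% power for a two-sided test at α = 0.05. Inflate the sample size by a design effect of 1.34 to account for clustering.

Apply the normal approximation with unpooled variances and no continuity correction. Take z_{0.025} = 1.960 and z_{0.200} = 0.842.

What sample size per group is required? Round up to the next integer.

n = 448 per group

n = (z_{α/2} + z_β)² · [p₁(1−p₁) + p₂(1−p₂)] / (p₁ − p₂)²
  = (1.960 + 0.842)² · (0.27·0.73 + 0.18·0.82) / (0.09)²
  = (2.802)² · (0.1971 + 0.1476) / 0.0081
  = 7.8512 · 0.3447 / 0.0081
  = 334.11
Design effect: 1.34 × 334.11 = 447.71.
Round up → n = 448 per group.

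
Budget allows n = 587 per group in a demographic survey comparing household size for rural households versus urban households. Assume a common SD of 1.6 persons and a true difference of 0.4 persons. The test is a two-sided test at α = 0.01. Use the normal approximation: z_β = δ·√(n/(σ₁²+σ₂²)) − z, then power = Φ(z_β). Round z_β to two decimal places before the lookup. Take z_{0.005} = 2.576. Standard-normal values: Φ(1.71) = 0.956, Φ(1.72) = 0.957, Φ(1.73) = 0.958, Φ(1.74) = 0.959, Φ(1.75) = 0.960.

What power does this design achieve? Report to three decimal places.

z_β = δ·√(n/(σ₁²+σ₂²)) − z_{α/2}
    = 0.4 · √(587/5.12) − 2.576
    = 0.4 · 10.70740 − 2.576
    = 4.2830 − 2.576 = 1.7070 → 1.71
Power = Φ(1.71) = 0.956.

Power ≈ 0.956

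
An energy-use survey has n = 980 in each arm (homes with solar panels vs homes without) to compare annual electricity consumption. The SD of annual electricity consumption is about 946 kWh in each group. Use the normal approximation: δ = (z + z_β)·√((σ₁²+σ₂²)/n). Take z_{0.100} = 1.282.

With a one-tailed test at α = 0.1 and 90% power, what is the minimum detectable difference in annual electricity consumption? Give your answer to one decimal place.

δ = (z_α + z_β) · √((σ₁²+σ₂²)/n)
  = (1.282 + 1.282) · √(1789832/980)
  = 2.564 · √1826.4
  = 2.564 · 42.7359
  = 109.5749

Minimum detectable difference ≈ 109.6 kWh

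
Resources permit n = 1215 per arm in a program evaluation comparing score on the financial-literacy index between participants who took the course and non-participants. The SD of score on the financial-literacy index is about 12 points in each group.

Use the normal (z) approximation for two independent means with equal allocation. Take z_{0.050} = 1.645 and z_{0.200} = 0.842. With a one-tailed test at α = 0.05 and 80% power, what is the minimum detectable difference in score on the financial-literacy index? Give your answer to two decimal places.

Minimum detectable difference ≈ 1.21 points

δ = (z_α + z_β) · √((σ₁²+σ₂²)/n)
  = (1.645 + 0.842) · √(288/1215)
  = 2.487 · √0.23704
  = 2.487 · 0.4869
  = 1.2108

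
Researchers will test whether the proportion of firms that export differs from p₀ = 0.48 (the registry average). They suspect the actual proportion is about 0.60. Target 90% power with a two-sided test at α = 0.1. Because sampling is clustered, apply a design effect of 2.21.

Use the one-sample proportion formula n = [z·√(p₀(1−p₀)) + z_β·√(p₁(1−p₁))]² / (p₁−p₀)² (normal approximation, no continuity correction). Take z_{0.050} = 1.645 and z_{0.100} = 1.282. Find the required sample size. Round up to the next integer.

n = 323

n = [z_{α/2}·√(p₀q₀) + z_β·√(p₁q₁)]² / (p₁ − p₀)²
  = [1.645·√(0.48·0.52) + 1.282·√(0.60·0.40)]² / (0.12)²
  = [1.645·0.4996 + 1.282·0.4899]² / 0.0144
  = [1.4499]² / 0.0144
  = 145.98
Design effect: 2.21 × 145.98 = 322.63.
Round up → n = 323.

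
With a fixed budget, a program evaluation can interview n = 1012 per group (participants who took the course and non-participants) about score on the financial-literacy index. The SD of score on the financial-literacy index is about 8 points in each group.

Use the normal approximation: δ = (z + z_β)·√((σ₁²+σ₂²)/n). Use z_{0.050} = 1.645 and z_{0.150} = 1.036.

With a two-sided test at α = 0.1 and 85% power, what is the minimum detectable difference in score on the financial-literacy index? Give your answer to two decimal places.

Minimum detectable difference ≈ 0.95 points

δ = (z_{α/2} + z_β) · √((σ₁²+σ₂²)/n)
  = (1.645 + 1.036) · √(128/1012)
  = 2.681 · √0.12648
  = 2.681 · 0.3556
  = 0.9535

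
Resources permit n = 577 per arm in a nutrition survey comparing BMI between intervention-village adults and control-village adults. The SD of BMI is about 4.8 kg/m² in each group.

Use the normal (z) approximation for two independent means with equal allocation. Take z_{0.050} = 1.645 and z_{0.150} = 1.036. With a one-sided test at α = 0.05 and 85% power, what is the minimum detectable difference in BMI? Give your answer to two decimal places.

Minimum detectable difference ≈ 0.76 kg/m²

δ = (z_α + z_β) · √((σ₁²+σ₂²)/n)
  = (1.645 + 1.036) · √(46.08/577)
  = 2.681 · √0.07986
  = 2.681 · 0.2826
  = 0.7576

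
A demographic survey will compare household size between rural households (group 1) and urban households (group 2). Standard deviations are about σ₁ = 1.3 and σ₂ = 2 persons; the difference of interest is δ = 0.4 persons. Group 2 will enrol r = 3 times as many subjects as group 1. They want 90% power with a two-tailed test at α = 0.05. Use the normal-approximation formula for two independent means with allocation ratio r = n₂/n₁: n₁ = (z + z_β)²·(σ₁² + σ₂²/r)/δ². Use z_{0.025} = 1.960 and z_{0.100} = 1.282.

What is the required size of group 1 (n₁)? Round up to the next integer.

n₁ = (z_{α/2} + z_β)² · (σ₁² + σ₂²/r) / δ²
   = (1.960 + 1.282)² · (1.3² + 2²/3) / 0.4²
   = 10.5106 · (1.69 + 1.3333) / 0.16
   = 10.5106 · 3.0233 / 0.16
   = 198.61
Round up → n₁ = 199; n₂ = r·n₁ = 3 × 199 = 597.

n₁ = 199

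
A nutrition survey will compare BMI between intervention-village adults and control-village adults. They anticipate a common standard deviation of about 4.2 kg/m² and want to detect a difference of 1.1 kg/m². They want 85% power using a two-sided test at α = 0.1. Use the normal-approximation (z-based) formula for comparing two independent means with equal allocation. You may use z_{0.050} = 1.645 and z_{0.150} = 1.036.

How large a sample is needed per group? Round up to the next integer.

n = 210 per group

n = (z_{α/2} + z_β)² · (σ₁² + σ₂²) / δ²
  = (1.645 + 1.036)² · (2·4.2² = 35.28) / 1.1²
  = 7.1878 · 35.28 / 1.21
  = 209.57
Round up → n = 210 per group.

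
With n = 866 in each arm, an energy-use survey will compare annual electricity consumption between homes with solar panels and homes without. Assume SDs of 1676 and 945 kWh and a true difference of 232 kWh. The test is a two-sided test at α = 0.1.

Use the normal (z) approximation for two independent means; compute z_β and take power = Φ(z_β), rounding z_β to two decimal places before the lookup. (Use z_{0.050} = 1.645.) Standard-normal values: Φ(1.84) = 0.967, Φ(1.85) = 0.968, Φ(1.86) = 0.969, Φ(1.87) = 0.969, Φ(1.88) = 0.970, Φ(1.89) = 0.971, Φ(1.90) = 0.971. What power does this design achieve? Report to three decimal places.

z_β = δ·√(n/(σ₁²+σ₂²)) − z_{α/2}
    = 232 · √(866/3702001) − 1.645
    = 232 · 0.01529 − 1.645
    = 3.5484 − 1.645 = 1.9034 → 1.90
Power = Φ(1.90) = 0.971.

Power ≈ 0.971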